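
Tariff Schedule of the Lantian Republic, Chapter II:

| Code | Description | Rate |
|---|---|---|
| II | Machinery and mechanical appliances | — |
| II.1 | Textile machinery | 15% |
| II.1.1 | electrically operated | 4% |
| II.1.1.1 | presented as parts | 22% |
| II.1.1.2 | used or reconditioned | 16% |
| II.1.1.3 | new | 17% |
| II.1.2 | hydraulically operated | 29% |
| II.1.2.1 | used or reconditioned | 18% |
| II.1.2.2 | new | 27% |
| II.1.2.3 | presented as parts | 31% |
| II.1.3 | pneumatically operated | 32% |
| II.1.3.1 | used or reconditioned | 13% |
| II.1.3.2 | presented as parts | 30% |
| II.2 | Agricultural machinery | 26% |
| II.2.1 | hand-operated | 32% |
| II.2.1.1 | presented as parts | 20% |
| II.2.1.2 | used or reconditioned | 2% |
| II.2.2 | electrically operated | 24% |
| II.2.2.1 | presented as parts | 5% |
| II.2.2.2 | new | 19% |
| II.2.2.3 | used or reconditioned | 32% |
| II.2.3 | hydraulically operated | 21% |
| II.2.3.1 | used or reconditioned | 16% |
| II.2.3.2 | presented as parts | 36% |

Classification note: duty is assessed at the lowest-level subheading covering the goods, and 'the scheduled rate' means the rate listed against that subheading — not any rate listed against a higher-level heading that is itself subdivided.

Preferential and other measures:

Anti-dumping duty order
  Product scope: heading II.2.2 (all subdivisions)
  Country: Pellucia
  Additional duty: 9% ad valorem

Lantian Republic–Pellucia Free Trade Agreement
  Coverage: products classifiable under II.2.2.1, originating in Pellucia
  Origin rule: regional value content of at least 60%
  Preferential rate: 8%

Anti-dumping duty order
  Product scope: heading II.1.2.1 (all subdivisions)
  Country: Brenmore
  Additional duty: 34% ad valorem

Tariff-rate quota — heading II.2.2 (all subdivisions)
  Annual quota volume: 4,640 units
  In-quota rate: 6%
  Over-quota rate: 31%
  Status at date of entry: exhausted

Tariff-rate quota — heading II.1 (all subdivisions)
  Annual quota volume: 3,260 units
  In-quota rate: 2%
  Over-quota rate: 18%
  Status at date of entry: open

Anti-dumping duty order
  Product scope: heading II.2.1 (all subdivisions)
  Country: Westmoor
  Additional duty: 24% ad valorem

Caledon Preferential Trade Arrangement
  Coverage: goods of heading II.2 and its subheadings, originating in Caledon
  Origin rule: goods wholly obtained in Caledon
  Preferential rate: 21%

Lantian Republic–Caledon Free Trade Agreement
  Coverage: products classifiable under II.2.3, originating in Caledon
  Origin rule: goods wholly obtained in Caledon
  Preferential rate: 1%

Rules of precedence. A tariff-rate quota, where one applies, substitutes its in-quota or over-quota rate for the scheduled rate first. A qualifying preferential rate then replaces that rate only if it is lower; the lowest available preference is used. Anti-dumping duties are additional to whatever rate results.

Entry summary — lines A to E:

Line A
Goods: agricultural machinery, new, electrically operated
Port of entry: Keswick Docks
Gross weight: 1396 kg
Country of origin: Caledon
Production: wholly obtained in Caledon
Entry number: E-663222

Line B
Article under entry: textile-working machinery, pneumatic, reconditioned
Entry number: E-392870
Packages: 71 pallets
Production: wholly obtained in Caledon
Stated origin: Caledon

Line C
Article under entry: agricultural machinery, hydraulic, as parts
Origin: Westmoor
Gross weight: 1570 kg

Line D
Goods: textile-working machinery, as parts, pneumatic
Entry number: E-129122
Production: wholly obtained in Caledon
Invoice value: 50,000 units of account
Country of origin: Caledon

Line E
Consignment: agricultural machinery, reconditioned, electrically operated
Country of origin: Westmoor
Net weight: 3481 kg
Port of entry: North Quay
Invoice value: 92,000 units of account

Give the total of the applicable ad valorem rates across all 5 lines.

Line A: agricultural → II.2; electrically operated → II.2.2; new → II.2.2.2. Scheduled 19%. quota on II.2.2 exhausted → over-quota 31%; Caledon agreement on II.2: wholly obtained → 21% available; Caledon agreement on II.2.3: II.2.2.2 not covered; preferential 21%. → 21%.
Line B: textile-working → II.1; pneumatic → II.1.3; reconditioned → II.1.3.1. Scheduled 13%. quota on II.1 open → in-quota 2%; Caledon agreement on II.2: II.1.3.1 not covered; Caledon agreement on II.2.3: II.1.3.1 not covered. → 2%.
Line C: agricultural → II.2; hydraulic → II.2.3; as parts → II.2.3.2. Scheduled 36%. No special measure applies. → 36%.
Line D: textile-working → II.1; pneumatic → II.1.3; as parts → II.1.3.2. Scheduled 30%. quota on II.1 open → in-quota 2%; Caledon agreement on II.2: II.1.3.2 not covered; Caledon agreement on II.2.3: II.1.3.2 not covered. → 2%.
Line E: agricultural → II.2; electrically operated → II.2.2; reconditioned → II.2.2.3. Scheduled 32%. quota on II.2.2 exhausted → over-quota 31%. → 31%.
Sum: 21% + 2% + 36% + 2% + 31% = 92%.

92%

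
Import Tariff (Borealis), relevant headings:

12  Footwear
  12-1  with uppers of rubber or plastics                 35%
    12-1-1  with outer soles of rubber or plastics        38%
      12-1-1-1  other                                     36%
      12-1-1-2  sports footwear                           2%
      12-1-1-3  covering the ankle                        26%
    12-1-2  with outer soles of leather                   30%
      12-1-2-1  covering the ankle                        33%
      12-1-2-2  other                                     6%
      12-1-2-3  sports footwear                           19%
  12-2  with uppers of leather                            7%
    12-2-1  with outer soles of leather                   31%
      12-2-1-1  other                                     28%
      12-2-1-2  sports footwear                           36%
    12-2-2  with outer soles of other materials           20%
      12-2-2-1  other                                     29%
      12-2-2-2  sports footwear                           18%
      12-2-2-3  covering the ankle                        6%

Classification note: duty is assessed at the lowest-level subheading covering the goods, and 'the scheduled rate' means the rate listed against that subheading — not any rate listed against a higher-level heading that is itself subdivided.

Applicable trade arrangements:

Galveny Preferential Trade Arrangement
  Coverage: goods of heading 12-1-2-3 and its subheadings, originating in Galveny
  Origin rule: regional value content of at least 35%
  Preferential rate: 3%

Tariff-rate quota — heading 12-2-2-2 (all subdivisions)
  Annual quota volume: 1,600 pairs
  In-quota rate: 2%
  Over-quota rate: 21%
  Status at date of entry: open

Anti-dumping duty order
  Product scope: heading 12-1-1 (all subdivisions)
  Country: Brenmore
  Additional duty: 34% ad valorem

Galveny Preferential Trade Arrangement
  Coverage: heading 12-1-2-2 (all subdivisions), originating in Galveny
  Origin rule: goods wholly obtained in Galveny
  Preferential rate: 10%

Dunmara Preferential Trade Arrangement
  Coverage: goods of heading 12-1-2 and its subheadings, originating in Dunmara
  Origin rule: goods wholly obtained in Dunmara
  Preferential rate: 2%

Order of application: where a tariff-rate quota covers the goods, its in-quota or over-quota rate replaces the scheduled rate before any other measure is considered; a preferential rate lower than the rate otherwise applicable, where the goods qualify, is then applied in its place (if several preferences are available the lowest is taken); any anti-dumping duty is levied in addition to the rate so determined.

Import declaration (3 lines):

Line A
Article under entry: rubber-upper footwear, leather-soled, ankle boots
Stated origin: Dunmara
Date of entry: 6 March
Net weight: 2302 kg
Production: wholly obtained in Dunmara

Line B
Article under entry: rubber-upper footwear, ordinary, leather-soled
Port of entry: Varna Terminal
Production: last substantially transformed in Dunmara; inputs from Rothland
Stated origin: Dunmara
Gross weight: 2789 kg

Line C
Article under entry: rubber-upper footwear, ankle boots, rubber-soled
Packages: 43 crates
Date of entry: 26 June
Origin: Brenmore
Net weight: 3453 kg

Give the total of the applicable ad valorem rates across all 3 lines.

Line A: rubber-upper → 12-1; leather-soled → 12-1-2; ankle boots → 12-1-2-1. Scheduled 33%. Dunmara agreement on 12-1-2: wholly obtained → 2% available; preferential 2%. → 2%.
Line B: rubber-upper → 12-1; leather-soled → 12-1-2; ordinary → 12-1-2-2. Scheduled 6%. Dunmara agreement on 12-1-2: not wholly obtained. → 6%.
Line C: rubber-upper → 12-1; rubber-soled → 12-1-1; ankle boots → 12-1-1-3. Scheduled 26%. anti-dumping (Brenmore, 12-1-1): +34%; total 26% + 34% = 60%. → 60%.
Sum: 2% + 6% + 60% = 68%.

68%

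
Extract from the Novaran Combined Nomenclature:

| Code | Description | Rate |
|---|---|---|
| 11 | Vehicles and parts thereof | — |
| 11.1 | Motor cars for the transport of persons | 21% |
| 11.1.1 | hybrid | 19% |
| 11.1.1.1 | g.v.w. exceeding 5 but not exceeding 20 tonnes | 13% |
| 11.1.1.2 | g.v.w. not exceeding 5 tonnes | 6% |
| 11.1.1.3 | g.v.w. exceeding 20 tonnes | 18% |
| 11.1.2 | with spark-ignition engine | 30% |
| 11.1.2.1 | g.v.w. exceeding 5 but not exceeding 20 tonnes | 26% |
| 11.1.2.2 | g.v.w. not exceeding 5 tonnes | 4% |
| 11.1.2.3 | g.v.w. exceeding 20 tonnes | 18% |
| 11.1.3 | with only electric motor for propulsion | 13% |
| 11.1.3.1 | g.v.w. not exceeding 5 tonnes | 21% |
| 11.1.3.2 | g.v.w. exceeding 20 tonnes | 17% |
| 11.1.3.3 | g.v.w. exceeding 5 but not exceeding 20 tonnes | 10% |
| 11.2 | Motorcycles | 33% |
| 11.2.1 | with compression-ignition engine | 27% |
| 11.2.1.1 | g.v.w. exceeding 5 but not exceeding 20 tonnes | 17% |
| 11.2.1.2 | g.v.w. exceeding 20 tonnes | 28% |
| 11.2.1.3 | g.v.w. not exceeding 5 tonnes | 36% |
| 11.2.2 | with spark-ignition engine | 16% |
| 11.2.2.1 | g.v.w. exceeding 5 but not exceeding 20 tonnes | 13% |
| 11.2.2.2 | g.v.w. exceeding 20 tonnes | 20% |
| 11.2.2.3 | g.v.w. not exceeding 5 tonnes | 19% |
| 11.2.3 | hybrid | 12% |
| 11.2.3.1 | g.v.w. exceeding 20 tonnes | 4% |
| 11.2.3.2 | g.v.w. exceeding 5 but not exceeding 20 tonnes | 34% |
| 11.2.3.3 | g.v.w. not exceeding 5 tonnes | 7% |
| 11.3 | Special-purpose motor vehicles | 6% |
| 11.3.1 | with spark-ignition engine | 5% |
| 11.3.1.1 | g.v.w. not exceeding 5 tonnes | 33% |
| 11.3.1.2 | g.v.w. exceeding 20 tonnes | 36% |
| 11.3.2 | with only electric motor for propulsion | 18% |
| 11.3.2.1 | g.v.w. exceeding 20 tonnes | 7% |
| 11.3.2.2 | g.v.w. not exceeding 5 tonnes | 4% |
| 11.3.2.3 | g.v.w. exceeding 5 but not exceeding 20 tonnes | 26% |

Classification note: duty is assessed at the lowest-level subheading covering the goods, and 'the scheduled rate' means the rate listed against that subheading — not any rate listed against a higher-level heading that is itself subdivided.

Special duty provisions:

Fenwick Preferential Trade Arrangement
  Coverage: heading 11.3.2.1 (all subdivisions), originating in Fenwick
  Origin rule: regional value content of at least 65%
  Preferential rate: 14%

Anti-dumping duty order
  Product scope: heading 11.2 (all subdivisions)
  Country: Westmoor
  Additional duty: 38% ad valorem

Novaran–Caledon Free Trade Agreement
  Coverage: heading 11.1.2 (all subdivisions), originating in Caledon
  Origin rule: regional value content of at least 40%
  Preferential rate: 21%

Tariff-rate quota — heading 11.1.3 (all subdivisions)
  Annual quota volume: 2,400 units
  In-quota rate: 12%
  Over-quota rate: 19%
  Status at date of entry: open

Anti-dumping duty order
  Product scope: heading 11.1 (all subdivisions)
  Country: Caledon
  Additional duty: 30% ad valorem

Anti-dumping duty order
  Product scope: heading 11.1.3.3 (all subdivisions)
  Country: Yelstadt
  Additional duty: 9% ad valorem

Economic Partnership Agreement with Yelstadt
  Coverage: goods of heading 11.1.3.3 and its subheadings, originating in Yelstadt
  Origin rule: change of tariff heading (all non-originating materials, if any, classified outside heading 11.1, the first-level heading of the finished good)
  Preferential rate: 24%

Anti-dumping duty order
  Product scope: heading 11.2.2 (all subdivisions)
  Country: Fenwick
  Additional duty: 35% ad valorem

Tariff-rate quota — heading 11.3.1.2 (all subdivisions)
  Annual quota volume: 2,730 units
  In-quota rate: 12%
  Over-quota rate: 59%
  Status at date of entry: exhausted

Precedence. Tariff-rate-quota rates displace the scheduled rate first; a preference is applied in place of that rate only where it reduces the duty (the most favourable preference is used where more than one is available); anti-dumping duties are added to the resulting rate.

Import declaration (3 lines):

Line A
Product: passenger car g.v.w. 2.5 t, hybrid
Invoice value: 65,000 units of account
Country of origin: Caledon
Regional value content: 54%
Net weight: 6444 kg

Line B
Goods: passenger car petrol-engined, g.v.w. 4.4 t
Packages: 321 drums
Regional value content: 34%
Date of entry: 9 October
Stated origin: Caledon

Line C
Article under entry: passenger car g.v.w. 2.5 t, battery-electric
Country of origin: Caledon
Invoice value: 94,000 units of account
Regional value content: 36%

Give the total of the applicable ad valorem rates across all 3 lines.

112%

Line A: passenger car → 11.1; hybrid → 11.1.1; g.v.w. 2.5 t → 11.1.1.2. Scheduled 6%. Caledon agreement on 11.1.2: 11.1.1.2 not covered; anti-dumping (Caledon, 11.1): +30%; total 6% + 30% = 36%. → 36%.
Line B: passenger car → 11.1; petrol-engined → 11.1.2; g.v.w. 4.4 t → 11.1.2.2. Scheduled 4%. Caledon agreement on 11.1.2: RVC < 40%; anti-dumping (Caledon, 11.1): +30%; total 4% + 30% = 34%. → 34%.
Line C: passenger car → 11.1; battery-electric → 11.1.3; g.v.w. 2.5 t → 11.1.3.1. Scheduled 21%. quota on 11.1.3 open → in-quota 12%; Caledon agreement on 11.1.2: 11.1.3.1 not covered; anti-dumping (Caledon, 11.1): +30%; total 12% + 30% = 42%. → 42%.
Sum: 36% + 34% + 42% = 112%.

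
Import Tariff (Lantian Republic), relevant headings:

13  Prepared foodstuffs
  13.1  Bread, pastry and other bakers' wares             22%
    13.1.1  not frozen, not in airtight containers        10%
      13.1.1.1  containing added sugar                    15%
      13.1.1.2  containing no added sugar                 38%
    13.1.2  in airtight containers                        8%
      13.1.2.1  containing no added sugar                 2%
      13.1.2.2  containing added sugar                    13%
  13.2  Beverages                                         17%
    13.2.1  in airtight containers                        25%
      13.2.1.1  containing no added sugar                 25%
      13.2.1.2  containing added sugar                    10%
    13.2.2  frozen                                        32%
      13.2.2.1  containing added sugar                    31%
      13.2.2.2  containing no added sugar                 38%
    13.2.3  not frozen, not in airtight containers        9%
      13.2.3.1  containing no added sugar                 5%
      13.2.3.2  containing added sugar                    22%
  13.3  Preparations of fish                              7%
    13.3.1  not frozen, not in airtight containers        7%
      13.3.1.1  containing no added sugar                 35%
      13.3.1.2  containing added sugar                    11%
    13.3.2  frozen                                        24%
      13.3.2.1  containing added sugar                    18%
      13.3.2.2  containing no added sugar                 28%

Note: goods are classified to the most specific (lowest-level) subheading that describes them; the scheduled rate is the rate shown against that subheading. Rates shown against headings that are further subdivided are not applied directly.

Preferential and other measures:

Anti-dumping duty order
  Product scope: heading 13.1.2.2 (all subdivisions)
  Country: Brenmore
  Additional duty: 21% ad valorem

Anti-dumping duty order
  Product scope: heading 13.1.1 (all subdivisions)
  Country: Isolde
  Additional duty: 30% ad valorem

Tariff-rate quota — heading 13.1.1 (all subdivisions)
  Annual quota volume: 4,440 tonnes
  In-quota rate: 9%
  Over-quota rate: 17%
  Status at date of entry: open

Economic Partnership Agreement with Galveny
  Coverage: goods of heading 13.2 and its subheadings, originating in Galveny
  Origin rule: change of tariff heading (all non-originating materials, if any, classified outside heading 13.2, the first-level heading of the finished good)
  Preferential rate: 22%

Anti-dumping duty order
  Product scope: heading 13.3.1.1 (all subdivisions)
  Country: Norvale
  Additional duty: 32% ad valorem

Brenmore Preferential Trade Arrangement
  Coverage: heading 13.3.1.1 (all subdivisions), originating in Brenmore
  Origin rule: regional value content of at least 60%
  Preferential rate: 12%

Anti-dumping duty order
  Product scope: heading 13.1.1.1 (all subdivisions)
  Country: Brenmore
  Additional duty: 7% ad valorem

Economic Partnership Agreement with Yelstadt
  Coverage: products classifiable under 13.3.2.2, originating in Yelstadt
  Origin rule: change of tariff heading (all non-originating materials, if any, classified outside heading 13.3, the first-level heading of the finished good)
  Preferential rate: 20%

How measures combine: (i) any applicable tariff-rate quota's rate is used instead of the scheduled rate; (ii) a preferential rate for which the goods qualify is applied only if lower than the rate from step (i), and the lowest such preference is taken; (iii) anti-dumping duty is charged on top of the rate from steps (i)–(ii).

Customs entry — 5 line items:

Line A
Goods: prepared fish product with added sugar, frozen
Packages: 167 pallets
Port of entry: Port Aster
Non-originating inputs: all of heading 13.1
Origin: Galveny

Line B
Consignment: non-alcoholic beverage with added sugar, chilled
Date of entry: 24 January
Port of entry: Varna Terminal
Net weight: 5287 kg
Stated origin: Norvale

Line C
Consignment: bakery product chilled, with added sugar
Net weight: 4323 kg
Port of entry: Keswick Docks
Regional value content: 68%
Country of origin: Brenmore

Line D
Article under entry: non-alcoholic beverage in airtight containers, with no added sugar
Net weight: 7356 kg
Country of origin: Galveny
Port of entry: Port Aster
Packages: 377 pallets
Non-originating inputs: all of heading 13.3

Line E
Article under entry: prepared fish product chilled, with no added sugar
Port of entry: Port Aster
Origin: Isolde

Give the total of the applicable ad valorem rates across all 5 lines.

Line A: prepared fish product → 13.3; frozen → 13.3.2; with added sugar → 13.3.2.1. Scheduled 18%. Galveny agreement on 13.2: 13.3.2.1 not covered. → 18%.
Line B: non-alcoholic beverage → 13.2; chilled → 13.2.3; with added sugar → 13.2.3.2. Scheduled 22%. No special measure applies. → 22%.
Line C: bakery product → 13.1; chilled → 13.1.1; with added sugar → 13.1.1.1. Scheduled 15%. quota on 13.1.1 open → in-quota 9%; Brenmore agreement on 13.3.1.1: 13.1.1.1 not covered; anti-dumping (Brenmore, 13.1.1.1): +7%; total 9% + 7% = 16%. → 16%.
Line D: non-alcoholic beverage → 13.2; in airtight containers → 13.2.1; with no added sugar → 13.2.1.1. Scheduled 25%. Galveny agreement on 13.2: CTH met → 22% available; preferential 22%. → 22%.
Line E: prepared fish product → 13.3; chilled → 13.3.1; with no added sugar → 13.3.1.1. Scheduled 35%. No special measure applies. → 35%.
Sum: 18% + 22% + 16% + 22% + 35% = 113%.

113%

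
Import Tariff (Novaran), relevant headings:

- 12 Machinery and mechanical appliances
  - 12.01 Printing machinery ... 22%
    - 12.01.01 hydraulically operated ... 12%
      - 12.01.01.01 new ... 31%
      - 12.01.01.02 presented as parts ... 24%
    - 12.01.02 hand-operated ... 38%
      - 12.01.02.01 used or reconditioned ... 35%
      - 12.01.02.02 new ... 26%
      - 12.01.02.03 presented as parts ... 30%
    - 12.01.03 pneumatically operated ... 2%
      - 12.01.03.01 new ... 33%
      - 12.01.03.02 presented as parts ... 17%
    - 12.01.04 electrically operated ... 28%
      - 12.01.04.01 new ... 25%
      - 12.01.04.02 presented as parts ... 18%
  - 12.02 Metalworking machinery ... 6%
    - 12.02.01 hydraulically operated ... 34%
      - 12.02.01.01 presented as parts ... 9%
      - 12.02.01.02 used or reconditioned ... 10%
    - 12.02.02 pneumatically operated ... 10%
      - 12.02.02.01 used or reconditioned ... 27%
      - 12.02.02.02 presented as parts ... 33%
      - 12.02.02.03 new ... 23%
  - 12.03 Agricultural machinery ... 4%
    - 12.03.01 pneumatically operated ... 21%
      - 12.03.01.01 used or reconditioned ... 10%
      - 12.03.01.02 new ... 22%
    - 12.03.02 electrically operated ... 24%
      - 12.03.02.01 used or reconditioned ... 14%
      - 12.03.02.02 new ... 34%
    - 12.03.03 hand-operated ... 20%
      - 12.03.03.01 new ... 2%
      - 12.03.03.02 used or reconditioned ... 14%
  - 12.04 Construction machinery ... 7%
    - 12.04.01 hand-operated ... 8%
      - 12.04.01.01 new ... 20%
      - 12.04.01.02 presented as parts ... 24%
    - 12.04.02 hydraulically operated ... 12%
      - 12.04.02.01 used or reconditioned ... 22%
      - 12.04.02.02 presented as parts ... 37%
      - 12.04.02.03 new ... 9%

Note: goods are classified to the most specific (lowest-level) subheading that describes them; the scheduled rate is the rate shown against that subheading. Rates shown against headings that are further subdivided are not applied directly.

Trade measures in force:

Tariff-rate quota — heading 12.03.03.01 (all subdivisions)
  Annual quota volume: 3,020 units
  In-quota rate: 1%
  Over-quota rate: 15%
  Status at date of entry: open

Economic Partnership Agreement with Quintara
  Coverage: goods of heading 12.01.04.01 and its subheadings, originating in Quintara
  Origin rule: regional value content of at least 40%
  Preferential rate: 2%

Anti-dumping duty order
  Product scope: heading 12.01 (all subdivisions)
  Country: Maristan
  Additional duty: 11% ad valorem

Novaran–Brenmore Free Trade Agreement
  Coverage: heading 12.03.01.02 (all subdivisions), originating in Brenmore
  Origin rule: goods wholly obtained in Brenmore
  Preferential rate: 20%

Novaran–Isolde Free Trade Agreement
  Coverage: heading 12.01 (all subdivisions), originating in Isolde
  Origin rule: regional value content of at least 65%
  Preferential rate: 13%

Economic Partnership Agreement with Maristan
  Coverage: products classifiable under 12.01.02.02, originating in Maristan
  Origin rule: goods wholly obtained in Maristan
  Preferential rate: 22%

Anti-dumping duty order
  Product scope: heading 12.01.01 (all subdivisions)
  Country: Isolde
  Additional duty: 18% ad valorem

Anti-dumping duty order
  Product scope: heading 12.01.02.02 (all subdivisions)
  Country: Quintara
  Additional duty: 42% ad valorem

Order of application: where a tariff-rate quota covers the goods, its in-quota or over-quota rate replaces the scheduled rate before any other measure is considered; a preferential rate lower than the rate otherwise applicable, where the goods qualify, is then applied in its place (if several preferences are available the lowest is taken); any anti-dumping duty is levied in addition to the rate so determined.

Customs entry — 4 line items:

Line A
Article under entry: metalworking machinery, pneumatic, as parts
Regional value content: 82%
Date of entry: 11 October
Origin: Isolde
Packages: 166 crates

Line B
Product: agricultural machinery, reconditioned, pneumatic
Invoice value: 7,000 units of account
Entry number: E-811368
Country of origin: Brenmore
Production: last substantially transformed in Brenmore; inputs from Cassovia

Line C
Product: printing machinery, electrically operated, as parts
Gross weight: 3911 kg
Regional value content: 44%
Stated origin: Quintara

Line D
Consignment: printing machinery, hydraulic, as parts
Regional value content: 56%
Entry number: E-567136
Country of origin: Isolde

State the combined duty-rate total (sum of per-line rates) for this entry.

103%

Line A: metalworking → 12.02; pneumatic → 12.02.02; as parts → 12.02.02.02. Scheduled 33%. Isolde agreement on 12.01: 12.02.02.02 not covered. → 33%.
Line B: agricultural → 12.03; pneumatic → 12.03.01; reconditioned → 12.03.01.01. Scheduled 10%. Brenmore agreement on 12.03.01.02: 12.03.01.01 not covered. → 10%.
Line C: printing → 12.01; electrically operated → 12.01.04; as parts → 12.01.04.02. Scheduled 18%. Quintara agreement on 12.01.04.01: 12.01.04.02 not covered. → 18%.
Line D: printing → 12.01; hydraulic → 12.01.01; as parts → 12.01.01.02. Scheduled 24%. Isolde agreement on 12.01: RVC < 65%; anti-dumping (Isolde, 12.01.01): +18%; total 24% + 18% = 42%. → 42%.
Sum: 33% + 10% + 18% + 42% = 103%.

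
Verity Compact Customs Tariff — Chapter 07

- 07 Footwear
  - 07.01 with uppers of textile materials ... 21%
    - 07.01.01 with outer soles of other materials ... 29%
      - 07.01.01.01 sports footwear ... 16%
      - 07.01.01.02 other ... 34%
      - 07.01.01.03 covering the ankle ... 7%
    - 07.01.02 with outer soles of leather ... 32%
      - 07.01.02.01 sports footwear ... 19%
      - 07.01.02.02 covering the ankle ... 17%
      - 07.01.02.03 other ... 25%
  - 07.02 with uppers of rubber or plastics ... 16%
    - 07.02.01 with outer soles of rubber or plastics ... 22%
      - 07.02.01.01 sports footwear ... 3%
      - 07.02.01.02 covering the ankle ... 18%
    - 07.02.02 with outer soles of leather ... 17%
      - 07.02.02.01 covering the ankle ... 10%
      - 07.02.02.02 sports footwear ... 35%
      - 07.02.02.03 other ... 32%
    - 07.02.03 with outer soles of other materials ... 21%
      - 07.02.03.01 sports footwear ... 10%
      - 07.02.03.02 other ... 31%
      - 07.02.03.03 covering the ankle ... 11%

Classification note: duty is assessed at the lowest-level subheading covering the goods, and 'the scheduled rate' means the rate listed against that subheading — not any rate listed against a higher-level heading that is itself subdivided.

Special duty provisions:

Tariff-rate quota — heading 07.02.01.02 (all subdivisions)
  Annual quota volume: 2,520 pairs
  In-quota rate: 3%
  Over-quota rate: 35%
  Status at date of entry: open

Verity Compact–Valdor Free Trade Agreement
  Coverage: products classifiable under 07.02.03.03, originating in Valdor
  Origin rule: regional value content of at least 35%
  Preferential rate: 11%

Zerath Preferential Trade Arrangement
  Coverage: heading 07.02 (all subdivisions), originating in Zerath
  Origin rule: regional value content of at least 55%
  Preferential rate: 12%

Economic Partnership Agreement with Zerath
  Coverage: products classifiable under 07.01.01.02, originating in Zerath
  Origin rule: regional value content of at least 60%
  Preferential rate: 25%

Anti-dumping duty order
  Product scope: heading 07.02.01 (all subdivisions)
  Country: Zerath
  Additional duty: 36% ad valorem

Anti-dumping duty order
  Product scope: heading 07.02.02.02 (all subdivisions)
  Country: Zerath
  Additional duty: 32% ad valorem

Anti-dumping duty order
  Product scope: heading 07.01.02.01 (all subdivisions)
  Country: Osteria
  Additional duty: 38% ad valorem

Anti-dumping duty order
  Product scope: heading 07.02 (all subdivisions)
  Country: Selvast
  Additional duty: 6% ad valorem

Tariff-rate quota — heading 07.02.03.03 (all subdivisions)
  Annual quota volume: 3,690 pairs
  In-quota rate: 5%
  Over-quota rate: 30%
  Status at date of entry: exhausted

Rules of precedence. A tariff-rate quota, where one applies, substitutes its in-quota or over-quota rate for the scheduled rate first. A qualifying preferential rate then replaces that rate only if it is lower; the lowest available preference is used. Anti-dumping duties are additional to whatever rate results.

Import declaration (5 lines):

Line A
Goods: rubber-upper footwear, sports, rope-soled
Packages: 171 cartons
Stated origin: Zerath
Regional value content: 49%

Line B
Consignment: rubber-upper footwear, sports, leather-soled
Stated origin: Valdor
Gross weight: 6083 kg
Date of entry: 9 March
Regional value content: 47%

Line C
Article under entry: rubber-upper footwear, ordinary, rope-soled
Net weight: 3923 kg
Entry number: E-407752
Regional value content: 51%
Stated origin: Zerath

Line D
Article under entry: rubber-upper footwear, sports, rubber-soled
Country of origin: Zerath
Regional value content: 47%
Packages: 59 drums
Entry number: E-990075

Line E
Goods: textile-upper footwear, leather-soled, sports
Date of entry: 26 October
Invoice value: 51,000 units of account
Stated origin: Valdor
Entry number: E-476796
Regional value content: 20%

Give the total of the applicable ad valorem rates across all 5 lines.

Line A: rubber-upper → 07.02; rope-soled → 07.02.03; sports → 07.02.03.01. Scheduled 10%. Zerath agreement on 07.02: RVC < 55%; Zerath agreement on 07.01.01.02: 07.02.03.01 not covered. → 10%.
Line B: rubber-upper → 07.02; leather-soled → 07.02.02; sports → 07.02.02.02. Scheduled 35%. Valdor agreement on 07.02.03.03: 07.02.02.02 not covered. → 35%.
Line C: rubber-upper → 07.02; rope-soled → 07.02.03; ordinary → 07.02.03.02. Scheduled 31%. Zerath agreement on 07.02: RVC < 55%; Zerath agreement on 07.01.01.02: 07.02.03.02 not covered. → 31%.
Line D: rubber-upper → 07.02; rubber-soled → 07.02.01; sports → 07.02.01.01. Scheduled 3%. Zerath agreement on 07.02: RVC < 55%; Zerath agreement on 07.01.01.02: 07.02.01.01 not covered; anti-dumping (Zerath, 07.02.01): +36%; total 3% + 36% = 39%. → 39%.
Line E: textile-upper → 07.01; leather-soled → 07.01.02; sports → 07.01.02.01. Scheduled 19%. Valdor agreement on 07.02.03.03: 07.01.02.01 not covered. → 19%.
Sum: 10% + 35% + 31% + 39% + 19% = 134%.

134%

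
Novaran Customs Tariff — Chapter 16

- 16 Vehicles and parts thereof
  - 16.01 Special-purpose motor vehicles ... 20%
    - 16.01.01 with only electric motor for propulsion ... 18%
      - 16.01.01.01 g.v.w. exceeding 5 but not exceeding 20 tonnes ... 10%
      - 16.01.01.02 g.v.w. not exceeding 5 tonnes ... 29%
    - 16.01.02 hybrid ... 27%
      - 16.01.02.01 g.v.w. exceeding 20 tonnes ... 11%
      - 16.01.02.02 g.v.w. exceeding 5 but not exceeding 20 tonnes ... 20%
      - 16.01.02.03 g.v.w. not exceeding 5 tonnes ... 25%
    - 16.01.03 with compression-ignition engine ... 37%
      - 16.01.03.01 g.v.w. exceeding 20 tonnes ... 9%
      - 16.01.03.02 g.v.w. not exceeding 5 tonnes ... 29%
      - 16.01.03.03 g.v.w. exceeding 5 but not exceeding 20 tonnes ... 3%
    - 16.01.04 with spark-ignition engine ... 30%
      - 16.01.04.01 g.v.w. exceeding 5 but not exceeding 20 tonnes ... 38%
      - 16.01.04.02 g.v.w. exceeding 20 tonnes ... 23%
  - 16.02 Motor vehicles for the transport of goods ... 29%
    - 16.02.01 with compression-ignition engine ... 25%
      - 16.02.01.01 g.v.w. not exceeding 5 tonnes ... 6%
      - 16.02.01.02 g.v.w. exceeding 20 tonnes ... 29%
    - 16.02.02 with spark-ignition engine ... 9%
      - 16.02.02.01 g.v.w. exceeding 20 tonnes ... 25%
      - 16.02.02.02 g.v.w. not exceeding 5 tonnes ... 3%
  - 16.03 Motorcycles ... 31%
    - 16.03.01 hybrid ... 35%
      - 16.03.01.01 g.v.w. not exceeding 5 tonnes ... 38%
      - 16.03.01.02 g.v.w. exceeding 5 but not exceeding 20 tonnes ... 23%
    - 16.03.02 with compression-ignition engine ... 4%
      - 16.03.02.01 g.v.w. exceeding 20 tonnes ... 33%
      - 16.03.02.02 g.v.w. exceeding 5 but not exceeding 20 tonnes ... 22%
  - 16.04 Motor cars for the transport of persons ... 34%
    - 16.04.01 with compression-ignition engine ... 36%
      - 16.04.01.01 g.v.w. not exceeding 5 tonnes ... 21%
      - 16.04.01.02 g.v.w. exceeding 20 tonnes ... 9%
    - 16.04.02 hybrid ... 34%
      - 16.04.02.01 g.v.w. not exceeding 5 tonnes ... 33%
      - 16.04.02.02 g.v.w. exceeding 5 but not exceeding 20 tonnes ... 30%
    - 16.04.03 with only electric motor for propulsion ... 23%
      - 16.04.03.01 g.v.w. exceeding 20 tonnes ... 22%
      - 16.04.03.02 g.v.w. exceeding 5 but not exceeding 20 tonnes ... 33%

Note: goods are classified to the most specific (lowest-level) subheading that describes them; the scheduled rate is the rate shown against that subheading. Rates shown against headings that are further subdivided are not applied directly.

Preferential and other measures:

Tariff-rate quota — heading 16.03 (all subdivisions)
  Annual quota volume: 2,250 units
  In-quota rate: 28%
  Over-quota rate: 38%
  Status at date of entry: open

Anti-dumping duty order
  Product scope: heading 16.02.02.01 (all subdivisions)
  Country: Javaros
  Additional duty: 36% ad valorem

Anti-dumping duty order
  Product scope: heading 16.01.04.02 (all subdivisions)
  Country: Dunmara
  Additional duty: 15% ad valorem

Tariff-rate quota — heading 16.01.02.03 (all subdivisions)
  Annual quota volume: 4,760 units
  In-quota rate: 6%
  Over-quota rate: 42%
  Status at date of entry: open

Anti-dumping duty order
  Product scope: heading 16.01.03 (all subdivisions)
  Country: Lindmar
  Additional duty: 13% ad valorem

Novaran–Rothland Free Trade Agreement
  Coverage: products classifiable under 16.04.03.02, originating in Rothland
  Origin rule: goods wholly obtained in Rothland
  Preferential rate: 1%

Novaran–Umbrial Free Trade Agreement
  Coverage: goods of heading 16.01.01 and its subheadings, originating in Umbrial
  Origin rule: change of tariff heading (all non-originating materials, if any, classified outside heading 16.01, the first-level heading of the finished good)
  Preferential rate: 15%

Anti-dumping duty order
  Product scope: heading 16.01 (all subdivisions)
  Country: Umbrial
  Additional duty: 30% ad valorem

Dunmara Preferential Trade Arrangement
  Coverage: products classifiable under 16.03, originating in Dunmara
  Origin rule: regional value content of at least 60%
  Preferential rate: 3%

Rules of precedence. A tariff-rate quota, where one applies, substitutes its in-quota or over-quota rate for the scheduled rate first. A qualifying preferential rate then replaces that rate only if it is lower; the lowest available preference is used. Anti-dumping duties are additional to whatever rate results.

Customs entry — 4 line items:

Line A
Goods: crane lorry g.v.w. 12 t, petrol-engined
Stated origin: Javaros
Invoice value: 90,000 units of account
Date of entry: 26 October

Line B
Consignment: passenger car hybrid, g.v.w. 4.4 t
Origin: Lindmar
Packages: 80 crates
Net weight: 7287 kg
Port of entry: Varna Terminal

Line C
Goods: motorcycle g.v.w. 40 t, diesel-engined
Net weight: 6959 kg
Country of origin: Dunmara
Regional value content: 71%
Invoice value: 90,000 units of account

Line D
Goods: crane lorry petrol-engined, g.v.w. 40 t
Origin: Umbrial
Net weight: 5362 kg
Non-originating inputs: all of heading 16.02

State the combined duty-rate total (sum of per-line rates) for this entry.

127%

Line A: crane lorry → 16.01; petrol-engined → 16.01.04; g.v.w. 12 t → 16.01.04.01. Scheduled 38%. No special measure applies. → 38%.
Line B: passenger car → 16.04; hybrid → 16.04.02; g.v.w. 4.4 t → 16.04.02.01. Scheduled 33%. No special measure applies. → 33%.
Line C: motorcycle → 16.03; diesel-engined → 16.03.02; g.v.w. 40 t → 16.03.02.01. Scheduled 33%. quota on 16.03 open → in-quota 28%; Dunmara agreement on 16.03: RVC ≥ 60% → 3% available; preferential 3%. → 3%.
Line D: crane lorry → 16.01; petrol-engined → 16.01.04; g.v.w. 40 t → 16.01.04.02. Scheduled 23%. Umbrial agreement on 16.01.01: 16.01.04.02 not covered; anti-dumping (Umbrial, 16.01): +30%; total 23% + 30% = 53%. → 53%.
Sum: 38% + 33% + 3% + 53% = 127%.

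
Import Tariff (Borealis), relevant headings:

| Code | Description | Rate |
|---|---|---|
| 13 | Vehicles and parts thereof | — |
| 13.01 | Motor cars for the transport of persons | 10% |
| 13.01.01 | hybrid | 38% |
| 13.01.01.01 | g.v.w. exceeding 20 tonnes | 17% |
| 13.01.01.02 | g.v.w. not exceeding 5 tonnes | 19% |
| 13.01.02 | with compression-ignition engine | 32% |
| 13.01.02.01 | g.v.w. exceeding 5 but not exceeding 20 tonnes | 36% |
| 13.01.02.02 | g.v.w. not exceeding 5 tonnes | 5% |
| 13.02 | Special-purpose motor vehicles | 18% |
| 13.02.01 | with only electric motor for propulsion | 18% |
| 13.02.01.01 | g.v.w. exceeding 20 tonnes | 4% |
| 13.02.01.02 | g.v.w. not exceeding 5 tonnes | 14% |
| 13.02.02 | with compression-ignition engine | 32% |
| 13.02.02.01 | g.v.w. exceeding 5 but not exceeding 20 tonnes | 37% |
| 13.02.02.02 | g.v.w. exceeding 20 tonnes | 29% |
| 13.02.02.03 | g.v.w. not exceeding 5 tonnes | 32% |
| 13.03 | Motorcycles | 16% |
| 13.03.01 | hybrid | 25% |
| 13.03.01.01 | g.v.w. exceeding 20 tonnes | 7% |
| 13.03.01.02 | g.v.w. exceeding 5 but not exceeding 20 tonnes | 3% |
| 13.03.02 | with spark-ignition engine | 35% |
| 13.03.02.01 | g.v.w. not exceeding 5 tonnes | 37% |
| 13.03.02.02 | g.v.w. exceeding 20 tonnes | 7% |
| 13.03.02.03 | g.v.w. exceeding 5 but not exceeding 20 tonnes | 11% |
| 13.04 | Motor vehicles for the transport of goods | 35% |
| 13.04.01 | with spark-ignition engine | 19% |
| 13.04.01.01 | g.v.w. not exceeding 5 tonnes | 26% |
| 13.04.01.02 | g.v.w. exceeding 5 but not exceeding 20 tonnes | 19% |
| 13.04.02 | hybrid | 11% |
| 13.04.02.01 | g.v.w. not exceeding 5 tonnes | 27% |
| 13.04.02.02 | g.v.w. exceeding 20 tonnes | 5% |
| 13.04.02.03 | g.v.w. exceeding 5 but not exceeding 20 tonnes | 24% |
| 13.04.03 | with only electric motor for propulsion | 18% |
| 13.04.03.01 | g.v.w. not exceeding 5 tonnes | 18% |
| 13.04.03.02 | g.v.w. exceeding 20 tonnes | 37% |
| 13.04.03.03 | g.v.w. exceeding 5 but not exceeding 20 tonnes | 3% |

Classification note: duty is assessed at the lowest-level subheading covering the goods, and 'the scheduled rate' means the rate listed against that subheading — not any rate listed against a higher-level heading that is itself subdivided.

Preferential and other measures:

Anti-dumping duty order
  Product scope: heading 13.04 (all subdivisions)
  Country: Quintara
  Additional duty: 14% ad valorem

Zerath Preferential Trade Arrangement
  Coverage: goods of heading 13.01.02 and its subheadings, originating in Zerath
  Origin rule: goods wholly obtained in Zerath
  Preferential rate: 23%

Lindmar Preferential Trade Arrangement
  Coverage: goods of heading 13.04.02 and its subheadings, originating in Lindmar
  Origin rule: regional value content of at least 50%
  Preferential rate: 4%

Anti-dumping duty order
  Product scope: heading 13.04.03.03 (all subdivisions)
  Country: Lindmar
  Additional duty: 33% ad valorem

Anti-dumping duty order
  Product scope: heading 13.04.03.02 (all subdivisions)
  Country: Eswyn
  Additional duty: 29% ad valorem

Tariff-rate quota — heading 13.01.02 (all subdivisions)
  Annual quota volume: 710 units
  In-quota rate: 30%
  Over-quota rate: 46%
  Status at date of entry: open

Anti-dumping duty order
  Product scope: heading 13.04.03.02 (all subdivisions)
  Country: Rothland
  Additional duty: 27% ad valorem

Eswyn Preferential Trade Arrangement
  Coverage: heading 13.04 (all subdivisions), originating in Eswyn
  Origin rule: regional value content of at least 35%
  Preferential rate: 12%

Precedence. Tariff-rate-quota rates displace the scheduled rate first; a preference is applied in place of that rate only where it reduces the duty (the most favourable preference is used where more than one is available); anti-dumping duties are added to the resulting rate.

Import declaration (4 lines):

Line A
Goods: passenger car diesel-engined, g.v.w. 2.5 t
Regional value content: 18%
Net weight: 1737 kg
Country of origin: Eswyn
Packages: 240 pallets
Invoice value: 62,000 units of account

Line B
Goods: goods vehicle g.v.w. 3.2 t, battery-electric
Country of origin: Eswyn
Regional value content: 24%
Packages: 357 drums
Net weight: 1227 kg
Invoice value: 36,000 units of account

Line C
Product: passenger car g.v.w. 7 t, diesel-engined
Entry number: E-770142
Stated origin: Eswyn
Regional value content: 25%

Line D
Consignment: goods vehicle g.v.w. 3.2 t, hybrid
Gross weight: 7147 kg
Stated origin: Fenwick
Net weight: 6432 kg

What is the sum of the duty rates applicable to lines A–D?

Line A: passenger car → 13.01; diesel-engined → 13.01.02; g.v.w. 2.5 t → 13.01.02.02. Scheduled 5%. quota on 13.01.02 open → in-quota 30%; Eswyn agreement on 13.04: 13.01.02.02 not covered. → 30%.
Line B: goods vehicle → 13.04; battery-electric → 13.04.03; g.v.w. 3.2 t → 13.04.03.01. Scheduled 18%. Eswyn agreement on 13.04: RVC < 35%. → 18%.
Line C: passenger car → 13.01; diesel-engined → 13.01.02; g.v.w. 7 t → 13.01.02.01. Scheduled 36%. quota on 13.01.02 open → in-quota 30%; Eswyn agreement on 13.04: 13.01.02.01 not covered. → 30%.
Line D: goods vehicle → 13.04; hybrid → 13.04.02; g.v.w. 3.2 t → 13.04.02.01. Scheduled 27%. No special measure applies. → 27%.
Sum: 30% + 18% + 30% + 27% = 105%.

105%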